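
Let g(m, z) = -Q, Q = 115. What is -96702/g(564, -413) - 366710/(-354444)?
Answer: 17158807669/20380530 ≈ 841.92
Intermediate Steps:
g(m, z) = -115 (g(m, z) = -1*115 = -115)
-96702/g(564, -413) - 366710/(-354444) = -96702/(-115) - 366710/(-354444) = -96702*(-1/115) - 366710*(-1/354444) = 96702/115 + 183355/177222 = 17158807669/20380530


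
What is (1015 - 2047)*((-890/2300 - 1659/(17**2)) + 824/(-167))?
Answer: 63359060532/5550245 ≈ 11416.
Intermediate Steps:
(1015 - 2047)*((-890/2300 - 1659/(17**2)) + 824/(-167)) = -1032*((-890*1/2300 - 1659/289) + 824*(-1/167)) = -1032*((-89/230 - 1659*1/289) - 824/167) = -1032*((-89/230 - 1659/289) - 824/167) = -1032*(-407291/66470 - 824/167) = -1032*(-122788877/11100490) = 63359060532/5550245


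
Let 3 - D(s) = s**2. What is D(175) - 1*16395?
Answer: -47017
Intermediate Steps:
D(s) = 3 - s**2
D(175) - 1*16395 = (3 - 1*175**2) - 1*16395 = (3 - 1*30625) - 16395 = (3 - 30625) - 16395 = -30622 - 16395 = -47017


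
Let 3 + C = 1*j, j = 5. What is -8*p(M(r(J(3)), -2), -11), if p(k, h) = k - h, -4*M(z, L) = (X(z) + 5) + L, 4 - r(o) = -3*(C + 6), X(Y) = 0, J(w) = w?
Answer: -82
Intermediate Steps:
C = 2 (C = -3 + 1*5 = -3 + 5 = 2)
r(o) = 28 (r(o) = 4 - (-3)*(2 + 6) = 4 - (-3)*8 = 4 - 1*(-24) = 4 + 24 = 28)
M(z, L) = -5/4 - L/4 (M(z, L) = -((0 + 5) + L)/4 = -(5 + L)/4 = -5/4 - L/4)
-8*p(M(r(J(3)), -2), -11) = -8*((-5/4 - ¼*(-2)) - 1*(-11)) = -8*((-5/4 + ½) + 11) = -8*(-¾ + 11) = -8*41/4 = -82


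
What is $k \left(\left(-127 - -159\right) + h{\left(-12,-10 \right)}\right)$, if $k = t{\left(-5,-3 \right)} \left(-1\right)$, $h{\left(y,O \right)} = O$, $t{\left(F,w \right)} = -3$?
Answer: $66$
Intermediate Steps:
$k = 3$ ($k = \left(-3\right) \left(-1\right) = 3$)
$k \left(\left(-127 - -159\right) + h{\left(-12,-10 \right)}\right) = 3 \left(\left(-127 - -159\right) - 10\right) = 3 \left(\left(-127 + 159\right) - 10\right) = 3 \left(32 - 10\right) = 3 \cdot 22 = 66$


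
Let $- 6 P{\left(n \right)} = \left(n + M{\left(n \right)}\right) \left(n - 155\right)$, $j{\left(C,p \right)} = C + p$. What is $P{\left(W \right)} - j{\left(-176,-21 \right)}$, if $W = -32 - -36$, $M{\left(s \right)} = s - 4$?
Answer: $\frac{893}{3} \approx 297.67$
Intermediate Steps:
$M{\left(s \right)} = -4 + s$
$W = 4$ ($W = -32 + 36 = 4$)
$P{\left(n \right)} = - \frac{\left(-155 + n\right) \left(-4 + 2 n\right)}{6}$ ($P{\left(n \right)} = - \frac{\left(n + \left(-4 + n\right)\right) \left(n - 155\right)}{6} = - \frac{\left(-4 + 2 n\right) \left(-155 + n\right)}{6} = - \frac{\left(-155 + n\right) \left(-4 + 2 n\right)}{6}$)
$P{\left(W \right)} - j{\left(-176,-21 \right)} = \left(- \frac{310}{3} - \frac{4^{2}}{3} + \frac{157}{3} \cdot 4\right) - \left(-176 - 21\right) = \left(- \frac{310}{3} - \frac{16}{3} + \frac{628}{3}\right) - -197 = \left(- \frac{310}{3} - \frac{16}{3} + \frac{628}{3}\right) + 197 = \frac{302}{3} + 197 = \frac{893}{3}$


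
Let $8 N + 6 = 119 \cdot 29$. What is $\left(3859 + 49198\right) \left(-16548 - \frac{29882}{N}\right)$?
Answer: $- \frac{3037349622212}{3445} \approx -8.8167 \cdot 10^{8}$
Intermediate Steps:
$N = \frac{3445}{8}$ ($N = - \frac{3}{4} + \frac{119 \cdot 29}{8} = - \frac{3}{4} + \frac{1}{8} \cdot 3451 = - \frac{3}{4} + \frac{3451}{8} = \frac{3445}{8} \approx 430.63$)
$\left(3859 + 49198\right) \left(-16548 - \frac{29882}{N}\right) = \left(3859 + 49198\right) \left(-16548 - \frac{29882}{\frac{3445}{8}}\right) = 53057 \left(-16548 - \frac{239056}{3445}\right) = 53057 \left(- \frac{57246916}{3445}\right) = - \frac{3037349622212}{3445}$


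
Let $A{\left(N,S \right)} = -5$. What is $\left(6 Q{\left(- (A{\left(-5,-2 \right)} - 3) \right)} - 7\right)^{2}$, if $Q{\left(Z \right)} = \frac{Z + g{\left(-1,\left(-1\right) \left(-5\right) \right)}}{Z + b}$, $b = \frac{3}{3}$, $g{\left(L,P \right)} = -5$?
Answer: $25$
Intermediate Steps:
$b = 1$ ($b = 3 \cdot \frac{1}{3} = 1$)
$Q{\left(Z \right)} = \frac{-5 + Z}{1 + Z}$ ($Q{\left(Z \right)} = \frac{Z - 5}{Z + 1} = \frac{-5 + Z}{1 + Z}$)
$\left(6 Q{\left(- (A{\left(-5,-2 \right)} - 3) \right)} - 7\right)^{2} = \left(6 \frac{-5 - \left(-5 - 3\right)}{1 - \left(-5 - 3\right)} - 7\right)^{2} = \left(6 \frac{-5 - -8}{1 - -8} - 7\right)^{2} = \left(6 \frac{-5 + 8}{1 + 8} - 7\right)^{2} = \left(6 \cdot \frac{1}{9} \cdot 3 - 7\right)^{2} = \left(6 \cdot \frac{1}{3} - 7\right)^{2} = \left(2 - 7\right)^{2} = \left(-5\right)^{2} = 25$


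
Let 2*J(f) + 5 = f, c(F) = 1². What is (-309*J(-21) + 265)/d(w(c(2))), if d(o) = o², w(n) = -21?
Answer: 4282/441 ≈ 9.7097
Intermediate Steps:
c(F) = 1
J(f) = -5/2 + f/2
(-309*J(-21) + 265)/d(w(c(2))) = (-309*(-5/2 + (½)*(-21)) + 265)/((-21)²) = (-309*(-5/2 - 21/2) + 265)/441 = (-309*(-13) + 265)*(1/441) = (4017 + 265)*(1/441) = 4282*(1/441) = 4282/441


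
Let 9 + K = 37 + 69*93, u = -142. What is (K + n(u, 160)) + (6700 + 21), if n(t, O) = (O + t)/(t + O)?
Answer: 13167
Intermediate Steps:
n(t, O) = 1 (n(t, O) = (O + t)/(O + t) = 1)
K = 6445 (K = -9 + (37 + 69*93) = -9 + (37 + 6417) = -9 + 6454 = 6445)
(K + n(u, 160)) + (6700 + 21) = (6445 + 1) + (6700 + 21) = 6446 + 6721 = 13167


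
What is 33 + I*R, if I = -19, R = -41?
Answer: 812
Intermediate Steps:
33 + I*R = 33 - 19*(-41) = 33 + 779 = 812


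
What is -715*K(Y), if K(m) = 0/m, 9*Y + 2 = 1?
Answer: 0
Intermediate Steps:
Y = -⅑ (Y = -2/9 + (⅑)*1 = -2/9 + ⅑ = -⅑ ≈ -0.11111)
K(m) = 0
-715*K(Y) = -715*0 = 0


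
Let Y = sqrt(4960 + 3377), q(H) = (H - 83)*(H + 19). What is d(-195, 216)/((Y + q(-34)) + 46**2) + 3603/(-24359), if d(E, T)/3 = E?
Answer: -15588775911/52115398448 + 585*sqrt(8337)/14976304 ≈ -0.29555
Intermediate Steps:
d(E, T) = 3*E
q(H) = (-83 + H)*(19 + H)
Y = sqrt(8337) ≈ 91.307
d(-195, 216)/((Y + q(-34)) + 46**2) + 3603/(-24359) = (3*(-195))/((sqrt(8337) + (-1577 + (-34)**2 - 64*(-34))) + 46**2) + 3603/(-24359) = -585/((sqrt(8337) + (-1577 + 1156 + 2176)) + 2116) + 3603*(-1/24359) = -585/((sqrt(8337) + 1755) + 2116) - 3603/24359 = -585/((1755 + sqrt(8337)) + 2116) - 3603/24359 = -585/(3871 + sqrt(8337)) - 3603/24359 = -3603/24359 - 585/(3871 + sqrt(8337))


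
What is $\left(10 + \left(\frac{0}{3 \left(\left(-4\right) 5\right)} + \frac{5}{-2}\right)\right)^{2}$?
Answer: $\frac{225}{4} \approx 56.25$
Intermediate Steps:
$\left(10 + \left(\frac{0}{3 \left(\left(-4\right) 5\right)} + \frac{5}{-2}\right)\right)^{2} = \left(10 + \left(\frac{0}{3 \left(-20\right)} + 5 \left(- \frac{1}{2}\right)\right)\right)^{2} = \left(10 - \left(\frac{5}{2} + \frac{0}{-60}\right)\right)^{2} = \left(10 + \left(0 \left(- \frac{1}{60}\right) - \frac{5}{2}\right)\right)^{2} = \left(10 + \left(0 - \frac{5}{2}\right)\right)^{2} = \left(10 - \frac{5}{2}\right)^{2} = \left(\frac{15}{2}\right)^{2} = \frac{225}{4}$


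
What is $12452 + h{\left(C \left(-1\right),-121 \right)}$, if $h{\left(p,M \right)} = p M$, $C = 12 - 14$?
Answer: $12210$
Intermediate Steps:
$C = -2$ ($C = 12 - 14 = -2$)
$h{\left(p,M \right)} = M p$
$12452 + h{\left(C \left(-1\right),-121 \right)} = 12452 - 121 \left(\left(-2\right) \left(-1\right)\right) = 12452 - 242 = 12210$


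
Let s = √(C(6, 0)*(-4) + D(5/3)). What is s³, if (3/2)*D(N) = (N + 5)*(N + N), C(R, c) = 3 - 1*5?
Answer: 1232*√462/243 ≈ 108.97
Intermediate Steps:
C(R, c) = -2 (C(R, c) = 3 - 5 = -2)
D(N) = 4*N*(5 + N)/3 (D(N) = 2*((N + 5)*(N + N))/3 = 2*((5 + N)*(2*N))/3 = 2*(2*N*(5 + N))/3 = 4*N*(5 + N)/3)
s = 2*√462/9 (s = √(-2*(-4) + 4*(5/3)*(5 + 5/3)/3) = √(8 + 4*(5*(⅓))*(5 + 5*(⅓))/3) = √(8 + (4/3)*(5/3)*(5 + 5/3)) = √(8 + (4/3)*(5/3)*(20/3)) = √(8 + 400/27) = √(616/27) = 2*√462/9 ≈ 4.7765)
s³ = (2*√462/9)³ = 1232*√462/243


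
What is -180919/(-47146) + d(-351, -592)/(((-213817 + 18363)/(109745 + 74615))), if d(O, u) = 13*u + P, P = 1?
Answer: 33459521835713/4607437142 ≈ 7262.1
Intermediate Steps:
d(O, u) = 1 + 13*u (d(O, u) = 13*u + 1 = 1 + 13*u)
-180919/(-47146) + d(-351, -592)/(((-213817 + 18363)/(109745 + 74615))) = -180919/(-47146) + (1 + 13*(-592))/(((-213817 + 18363)/(109745 + 74615))) = -180919*(-1/47146) + (1 - 7696)/((-195454/184360)) = 180919/47146 - 7695/((-195454*1/184360)) = 180919/47146 - 7695/(-97727/92180) = 180919/47146 - 7695*(-92180/97727) = 180919/47146 + 709325100/97727 = 33459521835713/4607437142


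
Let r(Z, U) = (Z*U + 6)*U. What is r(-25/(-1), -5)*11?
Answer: 6545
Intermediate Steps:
r(Z, U) = U*(6 + U*Z) (r(Z, U) = (U*Z + 6)*U = (6 + U*Z)*U = U*(6 + U*Z))
r(-25/(-1), -5)*11 = -5*(6 - (-125)/(-1))*11 = -5*(6 - (-125)*(-1))*11 = -5*(6 - 5*25)*11 = -5*(6 - 125)*11 = -5*(-119)*11 = 595*11 = 6545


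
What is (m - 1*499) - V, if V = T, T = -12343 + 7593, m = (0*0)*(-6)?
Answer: 4251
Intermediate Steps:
m = 0 (m = 0*(-6) = 0)
T = -4750
V = -4750
(m - 1*499) - V = (0 - 1*499) - 1*(-4750) = (0 - 499) + 4750 = -499 + 4750 = 4251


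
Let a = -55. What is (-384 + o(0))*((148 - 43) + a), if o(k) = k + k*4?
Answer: -19200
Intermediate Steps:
o(k) = 5*k (o(k) = k + 4*k = 5*k)
(-384 + o(0))*((148 - 43) + a) = (-384 + 5*0)*((148 - 43) - 55) = (-384 + 0)*(105 - 55) = -384*50 = -19200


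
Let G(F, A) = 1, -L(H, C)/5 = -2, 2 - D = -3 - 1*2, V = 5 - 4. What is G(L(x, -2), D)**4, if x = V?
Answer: 1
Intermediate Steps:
V = 1
D = 7 (D = 2 - (-3 - 1*2) = 2 - (-3 - 2) = 2 - 1*(-5) = 2 + 5 = 7)
x = 1
L(H, C) = 10 (L(H, C) = -5*(-2) = 10)
G(L(x, -2), D)**4 = 1**4 = 1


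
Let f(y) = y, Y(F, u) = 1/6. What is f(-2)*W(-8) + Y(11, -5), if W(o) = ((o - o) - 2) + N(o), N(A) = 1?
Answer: 13/6 ≈ 2.1667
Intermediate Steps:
Y(F, u) = 1/6
W(o) = -1 (W(o) = ((o - o) - 2) + 1 = (0 - 2) + 1 = -2 + 1 = -1)
f(-2)*W(-8) + Y(11, -5) = -2*(-1) + 1/6 = 2 + 1/6 = 13/6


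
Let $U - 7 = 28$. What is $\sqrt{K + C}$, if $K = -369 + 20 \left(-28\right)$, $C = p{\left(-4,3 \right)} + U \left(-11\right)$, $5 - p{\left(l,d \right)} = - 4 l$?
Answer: $5 i \sqrt{53} \approx 36.401 i$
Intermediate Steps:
$U = 35$ ($U = 7 + 28 = 35$)
$p{\left(l,d \right)} = 5 + 4 l$ ($p{\left(l,d \right)} = 5 - - 4 l = 5 + 4 l$)
$C = -396$ ($C = \left(5 + 4 \left(-4\right)\right) + 35 \left(-11\right) = \left(5 - 16\right) - 385 = -11 - 385 = -396$)
$K = -929$ ($K = -369 - 560 = -929$)
$\sqrt{K + C} = \sqrt{-929 - 396} = \sqrt{-1325} = 5 i \sqrt{53}$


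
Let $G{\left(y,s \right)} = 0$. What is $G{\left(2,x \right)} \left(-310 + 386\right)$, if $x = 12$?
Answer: $0$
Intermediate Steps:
$G{\left(2,x \right)} \left(-310 + 386\right) = 0 \left(-310 + 386\right) = 0 \cdot 76 = 0$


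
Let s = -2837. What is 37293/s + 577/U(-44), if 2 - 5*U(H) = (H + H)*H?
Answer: -30501731/2195838 ≈ -13.891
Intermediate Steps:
U(H) = ⅖ - 2*H²/5 (U(H) = ⅖ - (H + H)*H/5 = ⅖ - 2*H*H/5 = ⅖ - 2*H²/5)
37293/s + 577/U(-44) = 37293/(-2837) + 577/(⅖ - ⅖*(-44)²) = 37293*(-1/2837) + 577/(⅖ - ⅖*1936) = -37293/2837 + 577/(⅖ - 3872/5) = -37293/2837 + 577/(-774) = -37293/2837 + 577*(-1/774) = -37293/2837 - 577/774 = -30501731/2195838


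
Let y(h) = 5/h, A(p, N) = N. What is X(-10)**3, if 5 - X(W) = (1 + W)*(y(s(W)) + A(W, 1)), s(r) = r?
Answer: 6859/8 ≈ 857.38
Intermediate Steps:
X(W) = 5 - (1 + W)*(1 + 5/W) (X(W) = 5 - (1 + W)*(5/W + 1) = 5 - (1 + W)*(1 + 5/W))
X(-10)**3 = (-1 - 1*(-10) - 5/(-10))**3 = (-1 + 10 - 5*(-1/10))**3 = (-1 + 10 + 1/2)**3 = (19/2)**3 = 6859/8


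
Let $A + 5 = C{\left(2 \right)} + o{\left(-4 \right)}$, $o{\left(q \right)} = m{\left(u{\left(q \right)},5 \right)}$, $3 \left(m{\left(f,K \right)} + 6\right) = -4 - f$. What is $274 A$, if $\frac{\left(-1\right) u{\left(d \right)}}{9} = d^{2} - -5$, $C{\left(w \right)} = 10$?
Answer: $\frac{49868}{3} \approx 16623.0$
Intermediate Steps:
$u{\left(d \right)} = -45 - 9 d^{2}$ ($u{\left(d \right)} = - 9 \left(d^{2} - -5\right) = - 9 \left(d^{2} + 5\right) = - 9 \left(5 + d^{2}\right) = -45 - 9 d^{2}$)
$m{\left(f,K \right)} = - \frac{22}{3} - \frac{f}{3}$ ($m{\left(f,K \right)} = -6 + \frac{-4 - f}{3} = -6 - \left(\frac{4}{3} + \frac{f}{3}\right) = - \frac{22}{3} - \frac{f}{3}$)
$o{\left(q \right)} = \frac{23}{3} + 3 q^{2}$ ($o{\left(q \right)} = - \frac{22}{3} - \frac{-45 - 9 q^{2}}{3} = - \frac{22}{3} + \left(15 + 3 q^{2}\right) = \frac{23}{3} + 3 q^{2}$)
$A = \frac{182}{3}$ ($A = -5 + \left(10 + \left(\frac{23}{3} + 3 \left(-4\right)^{2}\right)\right) = -5 + \left(10 + \left(\frac{23}{3} + 3 \cdot 16\right)\right) = -5 + \left(10 + \left(\frac{23}{3} + 48\right)\right) = -5 + \left(10 + \frac{167}{3}\right) = -5 + \frac{197}{3} = \frac{182}{3} \approx 60.667$)
$274 A = 274 \cdot \frac{182}{3} = \frac{49868}{3}$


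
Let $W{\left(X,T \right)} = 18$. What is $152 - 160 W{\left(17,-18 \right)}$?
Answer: $-2728$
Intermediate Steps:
$152 - 160 W{\left(17,-18 \right)} = 152 - 2880 = -2728$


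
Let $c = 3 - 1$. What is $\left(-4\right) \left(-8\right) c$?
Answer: $64$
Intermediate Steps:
$c = 2$
$\left(-4\right) \left(-8\right) c = \left(-4\right) \left(-8\right) 2 = 32 \cdot 2 = 64$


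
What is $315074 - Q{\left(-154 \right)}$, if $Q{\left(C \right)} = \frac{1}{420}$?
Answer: $\frac{132331079}{420} \approx 3.1507 \cdot 10^{5}$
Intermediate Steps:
$Q{\left(C \right)} = \frac{1}{420}$
$315074 - Q{\left(-154 \right)} = 315074 - \frac{1}{420} = \frac{132331079}{420}$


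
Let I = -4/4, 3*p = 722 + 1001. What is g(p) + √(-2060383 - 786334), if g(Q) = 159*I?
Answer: -159 + I*√2846717 ≈ -159.0 + 1687.2*I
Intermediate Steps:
p = 1723/3 (p = (722 + 1001)/3 = (⅓)*1723 = 1723/3 ≈ 574.33)
I = -1 (I = -4*¼ = -1)
g(Q) = -159 (g(Q) = 159*(-1) = -159)
g(p) + √(-2060383 - 786334) = -159 + √(-2060383 - 786334) = -159 + √(-2846717) = -159 + I*√2846717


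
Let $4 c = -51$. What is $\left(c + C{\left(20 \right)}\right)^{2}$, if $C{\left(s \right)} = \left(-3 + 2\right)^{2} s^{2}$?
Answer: $\frac{2399401}{16} \approx 1.4996 \cdot 10^{5}$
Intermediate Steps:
$c = - \frac{51}{4}$ ($c = \frac{1}{4} \left(-51\right) = - \frac{51}{4} \approx -12.75$)
$C{\left(s \right)} = s^{2}$ ($C{\left(s \right)} = \left(-1\right)^{2} s^{2} = 1 s^{2} = s^{2}$)
$\left(c + C{\left(20 \right)}\right)^{2} = \left(- \frac{51}{4} + 20^{2}\right)^{2} = \left(- \frac{51}{4} + 400\right)^{2} = \left(\frac{1549}{4}\right)^{2} = \frac{2399401}{16}$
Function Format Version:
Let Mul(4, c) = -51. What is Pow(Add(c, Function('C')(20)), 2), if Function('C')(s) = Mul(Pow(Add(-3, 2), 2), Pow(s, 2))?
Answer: Rational(2399401, 16) ≈ 1.4996e+5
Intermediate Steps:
c = Rational(-51, 4) (c = Mul(Rational(1, 4), -51) = Rational(-51, 4) ≈ -12.750)
Function('C')(s) = Pow(s, 2) (Function('C')(s) = Mul(Pow(-1, 2), Pow(s, 2)) = Mul(1, Pow(s, 2)) = Pow(s, 2))
Pow(Add(c, Function('C')(20)), 2) = Pow(Add(Rational(-51, 4), Pow(20, 2)), 2) = Pow(Add(Rational(-51, 4), 400), 2) = Pow(Rational(1549, 4), 2) = Rational(2399401, 16)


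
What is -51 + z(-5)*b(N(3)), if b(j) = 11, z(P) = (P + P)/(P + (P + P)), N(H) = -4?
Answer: -131/3 ≈ -43.667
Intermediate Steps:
z(P) = ⅔ (z(P) = (2*P)/(P + 2*P) = (2*P)/((3*P)) = (2*P)*(1/(3*P)) = ⅔)
-51 + z(-5)*b(N(3)) = -51 + (⅔)*11 = -51 + 22/3 = -131/3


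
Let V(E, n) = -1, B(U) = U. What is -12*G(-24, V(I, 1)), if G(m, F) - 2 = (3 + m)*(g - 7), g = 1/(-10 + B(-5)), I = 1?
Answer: -9024/5 ≈ -1804.8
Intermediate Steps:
g = -1/15 (g = 1/(-10 - 5) = 1/(-15) = -1/15 ≈ -0.066667)
G(m, F) = -96/5 - 106*m/15 (G(m, F) = 2 + (3 + m)*(-1/15 - 7) = 2 + (3 + m)*(-106/15) = 2 + (-106/5 - 106*m/15) = -96/5 - 106*m/15)
-12*G(-24, V(I, 1)) = -12*(-96/5 - 106/15*(-24)) = -12*(-96/5 + 848/5) = -12*752/5 = -9024/5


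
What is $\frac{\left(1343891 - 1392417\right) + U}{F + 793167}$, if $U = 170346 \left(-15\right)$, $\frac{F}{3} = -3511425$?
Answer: $\frac{650929}{2435277} \approx 0.26729$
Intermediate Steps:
$F = -10534275$ ($F = 3 \left(-3511425\right) = -10534275$)
$U = -2555190$
$\frac{\left(1343891 - 1392417\right) + U}{F + 793167} = \frac{\left(1343891 - 1392417\right) - 2555190}{-10534275 + 793167} = \frac{-48526 - 2555190}{-9741108} = \left(-2603716\right) \left(- \frac{1}{9741108}\right) = \frac{650929}{2435277}$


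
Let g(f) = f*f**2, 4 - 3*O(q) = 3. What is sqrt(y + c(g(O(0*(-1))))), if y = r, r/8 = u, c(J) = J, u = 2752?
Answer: sqrt(1783299)/9 ≈ 148.38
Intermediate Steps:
O(q) = 1/3 (O(q) = 4/3 - 1/3*3 = 4/3 - 1 = 1/3)
g(f) = f**3
r = 22016 (r = 8*2752 = 22016)
y = 22016
sqrt(y + c(g(O(0*(-1))))) = sqrt(22016 + (1/3)**3) = sqrt(22016 + 1/27) = sqrt(594433/27) = sqrt(1783299)/9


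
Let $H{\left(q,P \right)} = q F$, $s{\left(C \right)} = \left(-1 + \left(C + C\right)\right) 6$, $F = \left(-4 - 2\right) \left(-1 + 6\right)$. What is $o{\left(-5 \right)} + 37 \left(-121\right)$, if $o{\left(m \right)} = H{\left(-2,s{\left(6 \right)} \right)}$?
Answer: $-4417$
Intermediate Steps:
$F = -30$ ($F = \left(-6\right) 5 = -30$)
$s{\left(C \right)} = -6 + 12 C$ ($s{\left(C \right)} = \left(-1 + 2 C\right) 6 = -6 + 12 C$)
$H{\left(q,P \right)} = - 30 q$ ($H{\left(q,P \right)} = q \left(-30\right) = - 30 q$)
$o{\left(m \right)} = 60$ ($o{\left(m \right)} = \left(-30\right) \left(-2\right) = 60$)
$o{\left(-5 \right)} + 37 \left(-121\right) = 60 + 37 \left(-121\right) = 60 - 4477 = -4417$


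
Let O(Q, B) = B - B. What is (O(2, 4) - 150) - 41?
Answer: -191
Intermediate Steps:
O(Q, B) = 0
(O(2, 4) - 150) - 41 = (0 - 150) - 41 = -150 - 41 = -191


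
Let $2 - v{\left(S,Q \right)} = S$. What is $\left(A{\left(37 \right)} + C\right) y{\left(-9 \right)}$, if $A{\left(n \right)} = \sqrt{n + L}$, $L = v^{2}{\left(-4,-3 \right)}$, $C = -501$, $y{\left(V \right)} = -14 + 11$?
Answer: $1503 - 3 \sqrt{73} \approx 1477.4$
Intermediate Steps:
$y{\left(V \right)} = -3$
$v{\left(S,Q \right)} = 2 - S$
$L = 36$ ($L = \left(2 - -4\right)^{2} = \left(2 + 4\right)^{2} = 6^{2} = 36$)
$A{\left(n \right)} = \sqrt{36 + n}$ ($A{\left(n \right)} = \sqrt{n + 36} = \sqrt{36 + n}$)
$\left(A{\left(37 \right)} + C\right) y{\left(-9 \right)} = \left(\sqrt{36 + 37} - 501\right) \left(-3\right) = \left(\sqrt{73} - 501\right) \left(-3\right) = \left(-501 + \sqrt{73}\right) \left(-3\right) = 1503 - 3 \sqrt{73}$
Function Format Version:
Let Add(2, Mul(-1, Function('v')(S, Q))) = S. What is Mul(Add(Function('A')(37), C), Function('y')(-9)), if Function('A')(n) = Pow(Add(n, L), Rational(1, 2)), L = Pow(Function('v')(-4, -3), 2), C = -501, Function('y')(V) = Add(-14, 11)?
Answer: Add(1503, Mul(-3, Pow(73, Rational(1, 2)))) ≈ 1477.4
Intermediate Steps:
Function('y')(V) = -3
Function('v')(S, Q) = Add(2, Mul(-1, S))
L = 36 (L = Pow(Add(2, Mul(-1, -4)), 2) = Pow(Add(2, 4), 2) = Pow(6, 2) = 36)
Function('A')(n) = Pow(Add(36, n), Rational(1, 2)) (Function('A')(n) = Pow(Add(n, 36), Rational(1, 2)) = Pow(Add(36, n), Rational(1, 2)))
Mul(Add(Function('A')(37), C), Function('y')(-9)) = Mul(Add(Pow(Add(36, 37), Rational(1, 2)), -501), -3) = Mul(Add(Pow(73, Rational(1, 2)), -501), -3) = Mul(Add(-501, Pow(73, Rational(1, 2))), -3) = Add(1503, Mul(-3, Pow(73, Rational(1, 2))))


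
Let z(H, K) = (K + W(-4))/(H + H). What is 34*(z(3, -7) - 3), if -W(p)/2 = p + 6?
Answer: -493/3 ≈ -164.33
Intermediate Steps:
W(p) = -12 - 2*p (W(p) = -2*(p + 6) = -2*(6 + p) = -12 - 2*p)
z(H, K) = (-4 + K)/(2*H) (z(H, K) = (K + (-12 - 2*(-4)))/(H + H) = (K + (-12 + 8))/((2*H)) = (K - 4)*(1/(2*H)) = (-4 + K)*(1/(2*H)) = (-4 + K)/(2*H))
34*(z(3, -7) - 3) = 34*((½)*(-4 - 7)/3 - 3) = 34*((½)*(⅓)*(-11) - 3) = 34*(-11/6 - 3) = 34*(-29/6) = -493/3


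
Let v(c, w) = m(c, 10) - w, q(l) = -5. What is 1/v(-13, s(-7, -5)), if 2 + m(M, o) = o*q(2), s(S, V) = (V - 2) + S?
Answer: -1/38 ≈ -0.026316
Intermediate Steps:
s(S, V) = -2 + S + V (s(S, V) = (-2 + V) + S = -2 + S + V)
m(M, o) = -2 - 5*o (m(M, o) = -2 + o*(-5) = -2 - 5*o)
v(c, w) = -52 - w (v(c, w) = (-2 - 5*10) - w = (-2 - 50) - w = -52 - w)
1/v(-13, s(-7, -5)) = 1/(-52 - (-2 - 7 - 5)) = 1/(-52 - 1*(-14)) = 1/(-52 + 14) = 1/(-38) = -1/38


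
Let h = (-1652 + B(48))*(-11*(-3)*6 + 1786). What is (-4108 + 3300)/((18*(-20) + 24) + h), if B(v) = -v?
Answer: 101/421642 ≈ 0.00023954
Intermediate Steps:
h = -3372800 (h = (-1652 - 1*48)*(-11*(-3)*6 + 1786) = (-1652 - 48)*(33*6 + 1786) = -1700*(198 + 1786) = -1700*1984 = -3372800)
(-4108 + 3300)/((18*(-20) + 24) + h) = (-4108 + 3300)/((18*(-20) + 24) - 3372800) = -808/((-360 + 24) - 3372800) = -808/(-336 - 3372800) = -808/(-3373136) = -808*(-1/3373136) = 101/421642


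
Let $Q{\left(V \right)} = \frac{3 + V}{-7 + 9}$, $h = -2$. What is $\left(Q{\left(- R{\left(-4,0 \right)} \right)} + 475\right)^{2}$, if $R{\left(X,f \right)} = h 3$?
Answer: $\frac{919681}{4} \approx 2.2992 \cdot 10^{5}$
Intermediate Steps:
$R{\left(X,f \right)} = -6$ ($R{\left(X,f \right)} = \left(-2\right) 3 = -6$)
$Q{\left(V \right)} = \frac{3}{2} + \frac{V}{2}$ ($Q{\left(V \right)} = \frac{3 + V}{2} = \left(3 + V\right) \frac{1}{2} = \frac{3}{2} + \frac{V}{2}$)
$\left(Q{\left(- R{\left(-4,0 \right)} \right)} + 475\right)^{2} = \left(\left(\frac{3}{2} + \frac{\left(-1\right) \left(-6\right)}{2}\right) + 475\right)^{2} = \left(\left(\frac{3}{2} + \frac{1}{2} \cdot 6\right) + 475\right)^{2} = \left(\left(\frac{3}{2} + 3\right) + 475\right)^{2} = \left(\frac{9}{2} + 475\right)^{2} = \left(\frac{959}{2}\right)^{2} = \frac{919681}{4}$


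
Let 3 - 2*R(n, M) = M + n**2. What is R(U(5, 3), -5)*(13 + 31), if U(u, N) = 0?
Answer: 176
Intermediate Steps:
R(n, M) = 3/2 - M/2 - n**2/2 (R(n, M) = 3/2 - (M + n**2)/2 = 3/2 + (-M/2 - n**2/2) = 3/2 - M/2 - n**2/2)
R(U(5, 3), -5)*(13 + 31) = (3/2 - 1/2*(-5) - 1/2*0**2)*(13 + 31) = (3/2 + 5/2 - 1/2*0)*44 = (3/2 + 5/2 + 0)*44 = 4*44 = 176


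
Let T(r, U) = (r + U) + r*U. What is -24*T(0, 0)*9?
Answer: 0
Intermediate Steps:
T(r, U) = U + r + U*r (T(r, U) = (U + r) + U*r = U + r + U*r)
-24*T(0, 0)*9 = -24*(0 + 0 + 0*0)*9 = -24*(0 + 0 + 0)*9 = -24*0*9 = 0*9 = 0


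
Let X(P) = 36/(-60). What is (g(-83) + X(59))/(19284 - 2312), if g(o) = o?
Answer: -209/42430 ≈ -0.0049258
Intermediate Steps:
X(P) = -3/5 (X(P) = 36*(-1/60) = -3/5)
(g(-83) + X(59))/(19284 - 2312) = (-83 - 3/5)/(19284 - 2312) = -418/5/16972 = -418/5*1/16972 = -209/42430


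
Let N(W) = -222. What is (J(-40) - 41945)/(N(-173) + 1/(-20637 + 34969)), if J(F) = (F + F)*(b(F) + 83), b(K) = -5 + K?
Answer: 644725020/3181703 ≈ 202.64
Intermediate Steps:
J(F) = 2*F*(78 + F) (J(F) = (F + F)*((-5 + F) + 83) = (2*F)*(78 + F) = 2*F*(78 + F))
(J(-40) - 41945)/(N(-173) + 1/(-20637 + 34969)) = (2*(-40)*(78 - 40) - 41945)/(-222 + 1/(-20637 + 34969)) = (2*(-40)*38 - 41945)/(-222 + 1/14332) = (-3040 - 41945)/(-222 + 1/14332) = -44985/(-3181703/14332) = -44985*(-14332/3181703) = 644725020/3181703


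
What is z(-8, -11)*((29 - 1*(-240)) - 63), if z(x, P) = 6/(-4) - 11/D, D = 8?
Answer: -2369/4 ≈ -592.25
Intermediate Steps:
z(x, P) = -23/8 (z(x, P) = 6/(-4) - 11/8 = 6*(-¼) - 11*⅛ = -3/2 - 11/8 = -23/8)
z(-8, -11)*((29 - 1*(-240)) - 63) = -23*((29 - 1*(-240)) - 63)/8 = -23*((29 + 240) - 63)/8 = -23*(269 - 63)/8 = -23/8*206 = -2369/4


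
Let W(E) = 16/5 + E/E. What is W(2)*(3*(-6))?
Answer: -378/5 ≈ -75.600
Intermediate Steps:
W(E) = 21/5 (W(E) = 16*(⅕) + 1 = 16/5 + 1 = 21/5)
W(2)*(3*(-6)) = 21*(3*(-6))/5 = (21/5)*(-18) = -378/5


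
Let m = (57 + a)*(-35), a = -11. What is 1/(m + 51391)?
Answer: 1/49781 ≈ 2.0088e-5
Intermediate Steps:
m = -1610 (m = (57 - 11)*(-35) = 46*(-35) = -1610)
1/(m + 51391) = 1/(-1610 + 51391) = 1/49781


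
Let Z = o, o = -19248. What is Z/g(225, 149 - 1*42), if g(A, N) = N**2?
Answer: -19248/11449 ≈ -1.6812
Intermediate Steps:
Z = -19248
Z/g(225, 149 - 1*42) = -19248/(149 - 1*42)**2 = -19248/(149 - 42)**2 = -19248/(107**2) = -19248/11449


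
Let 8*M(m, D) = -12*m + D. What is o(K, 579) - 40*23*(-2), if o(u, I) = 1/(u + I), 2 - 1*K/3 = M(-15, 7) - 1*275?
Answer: 19722968/10719 ≈ 1840.0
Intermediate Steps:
M(m, D) = -3*m/2 + D/8 (M(m, D) = (-12*m + D)/8 = (D - 12*m)/8 = -3*m/2 + D/8)
K = 6087/8 (K = 6 - 3*((-3/2*(-15) + (⅛)*7) - 1*275) = 6 - 3*((45/2 + 7/8) - 275) = 6 - 3*(187/8 - 275) = 6 - 3*(-2013/8) = 6 + 6039/8 = 6087/8 ≈ 760.88)
o(u, I) = 1/(I + u)
o(K, 579) - 40*23*(-2) = 1/(579 + 6087/8) - 40*23*(-2) = 1/(10719/8) - 920*(-2) = 8/10719 + 1840 = 19722968/10719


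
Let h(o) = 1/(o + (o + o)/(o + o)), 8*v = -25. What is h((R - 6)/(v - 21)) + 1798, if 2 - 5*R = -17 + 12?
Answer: 2066867/1149 ≈ 1798.8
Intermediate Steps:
v = -25/8 (v = (⅛)*(-25) = -25/8 ≈ -3.1250)
R = 7/5 (R = ⅖ - (-17 + 12)/5 = ⅖ - ⅕*(-5) = ⅖ + 1 = 7/5 ≈ 1.4000)
h(o) = 1/(1 + o) (h(o) = 1/(o + (2*o)/((2*o))) = 1/(o + (2*o)*(1/(2*o))) = 1/(o + 1) = 1/(1 + o))
h((R - 6)/(v - 21)) + 1798 = 1/(1 + (7/5 - 6)/(-25/8 - 21)) + 1798 = 1/(1 - 23/(5*(-193/8))) + 1798 = 1/(1 - 23/5*(-8/193)) + 1798 = 1/(1 + 184/965) + 1798 = 1/(1149/965) + 1798 = 965/1149 + 1798 = 2066867/1149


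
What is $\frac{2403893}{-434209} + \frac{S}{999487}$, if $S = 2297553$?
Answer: $- \frac{1405041612314}{433986250783} \approx -3.2375$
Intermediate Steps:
$\frac{2403893}{-434209} + \frac{S}{999487} = \frac{2403893}{-434209} + \frac{2297553}{999487} = 2403893 \left(- \frac{1}{434209}\right) + 2297553 \cdot \frac{1}{999487} = - \frac{2403893}{434209} + \frac{2297553}{999487} = - \frac{1405041612314}{433986250783}$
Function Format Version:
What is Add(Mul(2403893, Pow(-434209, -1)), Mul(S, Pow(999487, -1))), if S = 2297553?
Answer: Rational(-1405041612314, 433986250783) ≈ -3.2375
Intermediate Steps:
Add(Mul(2403893, Pow(-434209, -1)), Mul(S, Pow(999487, -1))) = Add(Mul(2403893, Pow(-434209, -1)), Mul(2297553, Pow(999487, -1))) = Add(Mul(2403893, Rational(-1, 434209)), Mul(2297553, Rational(1, 999487))) = Add(Rational(-2403893, 434209), Rational(2297553, 999487)) = Rational(-1405041612314, 433986250783)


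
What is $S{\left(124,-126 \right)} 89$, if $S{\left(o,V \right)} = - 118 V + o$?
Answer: $1334288$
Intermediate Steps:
$S{\left(o,V \right)} = o - 118 V$
$S{\left(124,-126 \right)} 89 = \left(124 - -14868\right) 89 = \left(124 + 14868\right) 89 = 14992 \cdot 89 = 1334288$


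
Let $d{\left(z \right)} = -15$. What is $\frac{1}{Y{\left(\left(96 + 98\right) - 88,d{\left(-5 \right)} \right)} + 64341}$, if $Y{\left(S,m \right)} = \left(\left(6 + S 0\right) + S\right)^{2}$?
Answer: $\frac{1}{76885} \approx 1.3006 \cdot 10^{-5}$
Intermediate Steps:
$Y{\left(S,m \right)} = \left(6 + S\right)^{2}$ ($Y{\left(S,m \right)} = \left(\left(6 + 0\right) + S\right)^{2} = \left(6 + S\right)^{2}$)
$\frac{1}{Y{\left(\left(96 + 98\right) - 88,d{\left(-5 \right)} \right)} + 64341} = \frac{1}{\left(6 + \left(\left(96 + 98\right) - 88\right)\right)^{2} + 64341} = \frac{1}{\left(6 + \left(194 - 88\right)\right)^{2} + 64341} = \frac{1}{\left(6 + 106\right)^{2} + 64341} = \frac{1}{112^{2} + 64341} = \frac{1}{12544 + 64341} = \frac{1}{76885}$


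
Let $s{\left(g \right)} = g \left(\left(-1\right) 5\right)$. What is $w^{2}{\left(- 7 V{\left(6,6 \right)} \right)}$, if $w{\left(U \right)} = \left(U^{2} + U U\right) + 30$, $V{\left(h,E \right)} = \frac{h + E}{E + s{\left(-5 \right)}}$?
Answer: $\frac{1844015364}{923521} \approx 1996.7$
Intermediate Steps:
$s{\left(g \right)} = - 5 g$ ($s{\left(g \right)} = g \left(-5\right) = - 5 g$)
$V{\left(h,E \right)} = \frac{E + h}{25 + E}$ ($V{\left(h,E \right)} = \frac{h + E}{E - -25} = \frac{E + h}{E + 25} = \frac{E + h}{25 + E}$)
$w{\left(U \right)} = 30 + 2 U^{2}$ ($w{\left(U \right)} = \left(U^{2} + U^{2}\right) + 30 = 2 U^{2} + 30 = 30 + 2 U^{2}$)
$w^{2}{\left(- 7 V{\left(6,6 \right)} \right)} = \left(30 + 2 \left(- 7 \frac{6 + 6}{25 + 6}\right)^{2}\right)^{2} = \left(30 + 2 \left(- 7 \cdot \frac{1}{31} \cdot 12\right)^{2}\right)^{2} = \left(30 + 2 \left(\left(-7\right) \frac{12}{31}\right)^{2}\right)^{2} = \left(30 + 2 \left(- \frac{84}{31}\right)^{2}\right)^{2} = \left(30 + 2 \cdot \frac{7056}{961}\right)^{2} = \left(30 + \frac{14112}{961}\right)^{2} = \left(\frac{42942}{961}\right)^{2} = \frac{1844015364}{923521}$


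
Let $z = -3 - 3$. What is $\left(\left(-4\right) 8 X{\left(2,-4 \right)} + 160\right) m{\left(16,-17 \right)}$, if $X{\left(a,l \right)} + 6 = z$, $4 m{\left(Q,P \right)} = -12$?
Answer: $-1632$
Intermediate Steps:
$m{\left(Q,P \right)} = -3$ ($m{\left(Q,P \right)} = \frac{1}{4} \left(-12\right) = -3$)
$z = -6$
$X{\left(a,l \right)} = -12$ ($X{\left(a,l \right)} = -6 - 6 = -12$)
$\left(\left(-4\right) 8 X{\left(2,-4 \right)} + 160\right) m{\left(16,-17 \right)} = \left(\left(-4\right) 8 \left(-12\right) + 160\right) \left(-3\right) = \left(\left(-32\right) \left(-12\right) + 160\right) \left(-3\right) = \left(384 + 160\right) \left(-3\right) = 544 \left(-3\right) = -1632$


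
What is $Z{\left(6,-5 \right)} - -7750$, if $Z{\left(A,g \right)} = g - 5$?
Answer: $7740$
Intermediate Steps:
$Z{\left(A,g \right)} = -5 + g$ ($Z{\left(A,g \right)} = g - 5 = -5 + g$)
$Z{\left(6,-5 \right)} - -7750 = \left(-5 - 5\right) - -7750 = -10 + 7750 = 7740$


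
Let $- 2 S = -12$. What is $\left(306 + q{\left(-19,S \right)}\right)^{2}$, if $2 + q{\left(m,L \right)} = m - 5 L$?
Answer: $65025$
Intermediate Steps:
$S = 6$ ($S = \left(- \frac{1}{2}\right) \left(-12\right) = 6$)
$q{\left(m,L \right)} = -2 + m - 5 L$ ($q{\left(m,L \right)} = -2 - \left(- m + 5 L\right) = -2 + m - 5 L$)
$\left(306 + q{\left(-19,S \right)}\right)^{2} = \left(306 - 51\right)^{2} = 255^{2} = 65025$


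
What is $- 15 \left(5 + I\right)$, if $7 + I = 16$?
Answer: $-210$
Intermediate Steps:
$I = 9$ ($I = -7 + 16 = 9$)
$- 15 \left(5 + I\right) = - 15 \left(5 + 9\right) = \left(-15\right) 14 = -210$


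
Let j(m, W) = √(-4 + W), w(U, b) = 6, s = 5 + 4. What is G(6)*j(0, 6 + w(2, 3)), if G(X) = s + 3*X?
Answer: 54*√2 ≈ 76.368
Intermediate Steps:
s = 9
G(X) = 9 + 3*X
G(6)*j(0, 6 + w(2, 3)) = (9 + 3*6)*√(-4 + (6 + 6)) = (9 + 18)*√(-4 + 12) = 27*√8 = 27*(2*√2) = 54*√2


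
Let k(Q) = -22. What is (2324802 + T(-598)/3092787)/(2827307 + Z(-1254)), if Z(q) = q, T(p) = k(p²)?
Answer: 7190117403152/8740379979711 ≈ 0.82263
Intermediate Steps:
T(p) = -22
(2324802 + T(-598)/3092787)/(2827307 + Z(-1254)) = (2324802 - 22/3092787)/(2827307 - 1254) = (2324802 - 22*1/3092787)/2826053 = (2324802 - 22/3092787)*(1/2826053) = (7190117403152/3092787)*(1/2826053) = 7190117403152/8740379979711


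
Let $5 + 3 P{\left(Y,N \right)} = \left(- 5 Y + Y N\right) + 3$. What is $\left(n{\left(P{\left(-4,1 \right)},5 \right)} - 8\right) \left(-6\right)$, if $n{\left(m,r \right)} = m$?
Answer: $20$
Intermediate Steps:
$P{\left(Y,N \right)} = - \frac{2}{3} - \frac{5 Y}{3} + \frac{N Y}{3}$ ($P{\left(Y,N \right)} = - \frac{5}{3} + \frac{\left(- 5 Y + Y N\right) + 3}{3} = - \frac{5}{3} + \frac{\left(- 5 Y + N Y\right) + 3}{3} = - \frac{5}{3} + \frac{3 - 5 Y + N Y}{3} = - \frac{5}{3} + \left(1 - \frac{5 Y}{3} + \frac{N Y}{3}\right) = - \frac{2}{3} - \frac{5 Y}{3} + \frac{N Y}{3}$)
$\left(n{\left(P{\left(-4,1 \right)},5 \right)} - 8\right) \left(-6\right) = \left(\left(- \frac{2}{3} - - \frac{20}{3} + \frac{1}{3} \cdot 1 \left(-4\right)\right) - 8\right) \left(-6\right) = \left(\left(- \frac{2}{3} + \frac{20}{3} - \frac{4}{3}\right) - 8\right) \left(-6\right) = \left(\frac{14}{3} - 8\right) \left(-6\right) = \left(- \frac{10}{3}\right) \left(-6\right) = 20$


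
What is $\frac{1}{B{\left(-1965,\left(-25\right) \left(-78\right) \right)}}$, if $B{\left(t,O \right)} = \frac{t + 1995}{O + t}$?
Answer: $- \frac{1}{2} \approx -0.5$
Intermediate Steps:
$B{\left(t,O \right)} = \frac{1995 + t}{O + t}$
$\frac{1}{B{\left(-1965,\left(-25\right) \left(-78\right) \right)}} = \frac{1}{\frac{1}{\left(-25\right) \left(-78\right) - 1965} \left(1995 - 1965\right)} = \frac{1}{\frac{1}{1950 - 1965} \cdot 30} = \frac{1}{\frac{1}{-15} \cdot 30} = \frac{1}{\left(- \frac{1}{15}\right) 30} = \frac{1}{-2} = - \frac{1}{2}$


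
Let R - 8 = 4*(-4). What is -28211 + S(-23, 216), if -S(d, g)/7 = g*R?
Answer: -16115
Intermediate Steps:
R = -8 (R = 8 + 4*(-4) = 8 - 16 = -8)
S(d, g) = 56*g (S(d, g) = -7*g*(-8) = -(-56)*g = 56*g)
-28211 + S(-23, 216) = -28211 + 56*216 = -28211 + 12096 = -16115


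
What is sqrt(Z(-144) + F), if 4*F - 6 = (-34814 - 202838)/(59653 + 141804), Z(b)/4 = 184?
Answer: 177*sqrt(10581794)/21206 ≈ 27.152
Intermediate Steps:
Z(b) = 736 (Z(b) = 4*184 = 736)
F = 25555/21206 (F = 3/2 + ((-34814 - 202838)/(59653 + 141804))/4 = 3/2 + (-237652/201457)/4 = 3/2 + (-237652*1/201457)/4 = 3/2 + (1/4)*(-12508/10603) = 3/2 - 3127/10603 = 25555/21206 ≈ 1.2051)
sqrt(Z(-144) + F) = sqrt(736 + 25555/21206) = sqrt(15633171/21206) = 177*sqrt(10581794)/21206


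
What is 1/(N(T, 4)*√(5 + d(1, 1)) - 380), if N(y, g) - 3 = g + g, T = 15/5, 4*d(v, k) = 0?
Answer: -76/28759 - 11*√5/143795 ≈ -0.0028137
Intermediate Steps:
d(v, k) = 0 (d(v, k) = (¼)*0 = 0)
T = 3 (T = 15*(⅕) = 3)
N(y, g) = 3 + 2*g (N(y, g) = 3 + (g + g) = 3 + 2*g)
1/(N(T, 4)*√(5 + d(1, 1)) - 380) = 1/((3 + 2*4)*√(5 + 0) - 380) = 1/((3 + 8)*√5 - 380) = 1/(11*√5 - 380) = 1/(-380 + 11*√5)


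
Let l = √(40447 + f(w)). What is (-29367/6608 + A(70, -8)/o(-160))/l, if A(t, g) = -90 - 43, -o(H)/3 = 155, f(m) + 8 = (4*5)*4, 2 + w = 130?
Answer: -12776791*√40519/124503541680 ≈ -0.020657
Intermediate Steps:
w = 128 (w = -2 + 130 = 128)
f(m) = 72 (f(m) = -8 + (4*5)*4 = -8 + 20*4 = -8 + 80 = 72)
o(H) = -465 (o(H) = -3*155 = -465)
A(t, g) = -133
l = √40519 (l = √(40447 + 72) = √40519 ≈ 201.29)
(-29367/6608 + A(70, -8)/o(-160))/l = (-29367/6608 - 133/(-465))/(√40519) = (-29367*1/6608 - 133*(-1/465))*(√40519/40519) = (-29367/6608 + 133/465)*(√40519/40519) = -12776791*√40519/124503541680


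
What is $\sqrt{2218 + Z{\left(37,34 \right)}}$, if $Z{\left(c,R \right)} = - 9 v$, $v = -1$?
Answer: $\sqrt{2227} \approx 47.191$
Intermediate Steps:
$Z{\left(c,R \right)} = 9$ ($Z{\left(c,R \right)} = \left(-9\right) \left(-1\right) = 9$)
$\sqrt{2218 + Z{\left(37,34 \right)}} = \sqrt{2218 + 9} = \sqrt{2227}$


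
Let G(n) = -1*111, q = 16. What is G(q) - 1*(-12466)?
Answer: 12355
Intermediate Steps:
G(n) = -111
G(q) - 1*(-12466) = -111 - 1*(-12466) = -111 + 12466 = 12355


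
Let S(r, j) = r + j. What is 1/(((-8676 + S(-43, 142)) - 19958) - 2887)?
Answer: -1/31422 ≈ -3.1825e-5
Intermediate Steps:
S(r, j) = j + r
1/(((-8676 + S(-43, 142)) - 19958) - 2887) = 1/(((-8676 + (142 - 43)) - 19958) - 2887) = 1/(((-8676 + 99) - 19958) - 2887) = 1/((-8577 - 19958) - 2887) = 1/(-28535 - 2887) = 1/(-31422) = -1/31422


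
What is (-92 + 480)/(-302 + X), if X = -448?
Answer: -194/375 ≈ -0.51733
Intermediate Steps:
(-92 + 480)/(-302 + X) = (-92 + 480)/(-302 - 448) = 388/(-750) = 388*(-1/750) = -194/375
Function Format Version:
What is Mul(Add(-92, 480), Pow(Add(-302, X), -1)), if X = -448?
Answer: Rational(-194, 375) ≈ -0.51733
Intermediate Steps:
Mul(Add(-92, 480), Pow(Add(-302, X), -1)) = Mul(Add(-92, 480), Pow(Add(-302, -448), -1)) = Mul(388, Pow(-750, -1)) = Mul(388, Rational(-1, 750)) = Rational(-194, 375)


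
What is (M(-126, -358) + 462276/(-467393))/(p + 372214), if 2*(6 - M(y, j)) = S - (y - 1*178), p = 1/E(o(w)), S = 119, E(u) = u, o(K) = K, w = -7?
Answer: -450387175/811860706214 ≈ -0.00055476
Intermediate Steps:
p = -⅐ (p = 1/(-7) = -⅐ ≈ -0.14286)
M(y, j) = -285/2 + y/2 (M(y, j) = 6 - (119 - (y - 1*178))/2 = 6 - (119 - (y - 178))/2 = 6 - (119 - (-178 + y))/2 = 6 - (119 + (178 - y))/2 = 6 - (297 - y)/2 = 6 + (-297/2 + y/2) = -285/2 + y/2)
(M(-126, -358) + 462276/(-467393))/(p + 372214) = ((-285/2 + (½)*(-126)) + 462276/(-467393))/(-⅐ + 372214) = ((-285/2 - 63) + 462276*(-1/467393))/(2605497/7) = (-411/2 - 462276/467393)*(7/2605497) = -193023075/934786*7/2605497 = -450387175/811860706214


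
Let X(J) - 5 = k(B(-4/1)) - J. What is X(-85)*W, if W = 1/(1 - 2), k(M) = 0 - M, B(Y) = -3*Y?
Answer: -78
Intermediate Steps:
k(M) = -M
X(J) = -7 - J (X(J) = 5 + (-(-3)*(-4/1) - J) = 5 + (-(-3)*(-4*1) - J) = 5 + (-(-3)*(-4) - J) = 5 + (-1*12 - J) = 5 + (-12 - J) = -7 - J)
W = -1 (W = 1/(-1) = -1)
X(-85)*W = (-7 - 1*(-85))*(-1) = (-7 + 85)*(-1) = 78*(-1) = -78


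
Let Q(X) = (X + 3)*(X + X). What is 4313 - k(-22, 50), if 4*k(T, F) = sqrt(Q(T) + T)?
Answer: 4313 - sqrt(814)/4 ≈ 4305.9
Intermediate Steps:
Q(X) = 2*X*(3 + X) (Q(X) = (3 + X)*(2*X) = 2*X*(3 + X))
k(T, F) = sqrt(T + 2*T*(3 + T))/4 (k(T, F) = sqrt(2*T*(3 + T) + T)/4 = sqrt(T + 2*T*(3 + T))/4)
4313 - k(-22, 50) = 4313 - sqrt(-22*(7 + 2*(-22)))/4 = 4313 - sqrt(-22*(7 - 44))/4 = 4313 - sqrt(-22*(-37))/4 = 4313 - sqrt(814)/4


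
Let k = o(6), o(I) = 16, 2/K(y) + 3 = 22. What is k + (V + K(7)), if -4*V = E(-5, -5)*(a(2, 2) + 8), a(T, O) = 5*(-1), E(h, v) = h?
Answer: 1509/76 ≈ 19.855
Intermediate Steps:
a(T, O) = -5
K(y) = 2/19 (K(y) = 2/(-3 + 22) = 2/19)
V = 15/4 (V = -(-5)*(-5 + 8)/4 = -(-5)*3/4 = -¼*(-15) = 15/4 ≈ 3.7500)
k = 16
k + (V + K(7)) = 16 + (15/4 + 2/19) = 16 + 293/76 = 1509/76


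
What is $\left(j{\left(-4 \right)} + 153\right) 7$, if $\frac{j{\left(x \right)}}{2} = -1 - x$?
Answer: $1113$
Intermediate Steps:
$j{\left(x \right)} = -2 - 2 x$ ($j{\left(x \right)} = 2 \left(-1 - x\right) = -2 - 2 x$)
$\left(j{\left(-4 \right)} + 153\right) 7 = \left(\left(-2 - -8\right) + 153\right) 7 = \left(\left(-2 + 8\right) + 153\right) 7 = \left(6 + 153\right) 7 = 159 \cdot 7 = 1113$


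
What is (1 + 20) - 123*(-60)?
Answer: 7401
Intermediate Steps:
(1 + 20) - 123*(-60) = 21 + 7380 = 7401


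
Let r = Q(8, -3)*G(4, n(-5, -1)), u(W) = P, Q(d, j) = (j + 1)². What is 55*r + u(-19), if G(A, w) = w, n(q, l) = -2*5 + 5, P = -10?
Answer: -1110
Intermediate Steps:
n(q, l) = -5 (n(q, l) = -10 + 5 = -5)
Q(d, j) = (1 + j)²
u(W) = -10
r = -20 (r = (1 - 3)²*(-5) = (-2)²*(-5) = 4*(-5) = -20)
55*r + u(-19) = 55*(-20) - 10 = -1100 - 10 = -1110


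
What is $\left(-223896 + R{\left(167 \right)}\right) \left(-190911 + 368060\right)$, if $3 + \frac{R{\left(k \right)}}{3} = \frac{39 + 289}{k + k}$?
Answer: $- \frac{6623892165807}{167} \approx -3.9664 \cdot 10^{10}$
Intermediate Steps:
$R{\left(k \right)} = -9 + \frac{492}{k}$ ($R{\left(k \right)} = -9 + 3 \frac{39 + 289}{k + k} = -9 + 3 \frac{328}{2 k} = -9 + 3 \cdot 328 \frac{1}{2 k} = -9 + 3 \frac{164}{k} = -9 + \frac{492}{k}$)
$\left(-223896 + R{\left(167 \right)}\right) \left(-190911 + 368060\right) = \left(-223896 - \left(9 - \frac{492}{167}\right)\right) \left(-190911 + 368060\right) = \left(-223896 + \left(-9 + 492 \cdot \frac{1}{167}\right)\right) 177149 = \left(-223896 + \left(-9 + \frac{492}{167}\right)\right) 177149 = \left(-223896 - \frac{1011}{167}\right) 177149 = \left(- \frac{37391643}{167}\right) 177149 = - \frac{6623892165807}{167}$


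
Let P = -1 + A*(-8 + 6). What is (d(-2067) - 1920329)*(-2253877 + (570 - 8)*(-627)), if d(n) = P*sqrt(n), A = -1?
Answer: 5004859376579 - 2606251*I*sqrt(2067) ≈ 5.0049e+12 - 1.1849e+8*I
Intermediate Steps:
P = 1 (P = -1 - (-8 + 6) = -1 - 1*(-2) = -1 + 2 = 1)
d(n) = sqrt(n) (d(n) = 1*sqrt(n) = sqrt(n))
(d(-2067) - 1920329)*(-2253877 + (570 - 8)*(-627)) = (sqrt(-2067) - 1920329)*(-2253877 + (570 - 8)*(-627)) = (I*sqrt(2067) - 1920329)*(-2253877 + 562*(-627)) = (-1920329 + I*sqrt(2067))*(-2253877 - 352374) = (-1920329 + I*sqrt(2067))*(-2606251) = 5004859376579 - 2606251*I*sqrt(2067)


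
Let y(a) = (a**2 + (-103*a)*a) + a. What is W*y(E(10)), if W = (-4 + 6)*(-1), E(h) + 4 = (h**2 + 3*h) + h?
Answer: 3772912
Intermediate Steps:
E(h) = -4 + h**2 + 4*h (E(h) = -4 + ((h**2 + 3*h) + h) = -4 + (h**2 + 4*h) = -4 + h**2 + 4*h)
W = -2 (W = 2*(-1) = -2)
y(a) = a - 102*a**2 (y(a) = (a**2 - 103*a**2) + a = -102*a**2 + a = a - 102*a**2)
W*y(E(10)) = -2*(-4 + 10**2 + 4*10)*(1 - 102*(-4 + 10**2 + 4*10)) = -2*(-4 + 100 + 40)*(1 - 102*(-4 + 100 + 40)) = -272*(1 - 102*136) = -272*(1 - 13872) = -272*(-13871) = -2*(-1886456) = 3772912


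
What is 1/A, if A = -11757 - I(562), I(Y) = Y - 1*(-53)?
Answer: -1/12372 ≈ -8.0828e-5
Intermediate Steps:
I(Y) = 53 + Y (I(Y) = Y + 53 = 53 + Y)
A = -12372 (A = -11757 - (53 + 562) = -11757 - 1*615 = -11757 - 615 = -12372)
1/A = 1/(-12372) = -1/12372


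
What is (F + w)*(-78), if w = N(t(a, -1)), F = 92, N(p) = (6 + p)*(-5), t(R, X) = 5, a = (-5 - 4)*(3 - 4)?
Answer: -2886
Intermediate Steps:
a = 9 (a = -9*(-1) = 9)
N(p) = -30 - 5*p
w = -55 (w = -30 - 5*5 = -30 - 25 = -55)
(F + w)*(-78) = (92 - 55)*(-78) = 37*(-78) = -2886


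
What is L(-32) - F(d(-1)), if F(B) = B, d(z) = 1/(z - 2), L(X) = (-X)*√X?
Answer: ⅓ + 128*I*√2 ≈ 0.33333 + 181.02*I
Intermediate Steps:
L(X) = -X^(3/2)
d(z) = 1/(-2 + z)
L(-32) - F(d(-1)) = -(-32)^(3/2) - 1/(-2 - 1) = -(-128)*I*√2 - 1/(-3) = 128*I*√2 - 1*(-⅓) = 128*I*√2 + ⅓ = ⅓ + 128*I*√2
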